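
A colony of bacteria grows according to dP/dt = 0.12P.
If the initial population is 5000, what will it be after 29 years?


The ODE dP/dt = 0.12P has solution P(t) = P(0)e^(0.12t).
Substitute P(0) = 5000 and t = 29: P(29) = 5000 e^(3.48) ≈ 162299.


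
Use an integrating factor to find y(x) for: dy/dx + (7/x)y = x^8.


P(x) = 7/x ⇒ μ = x^7.
(x^7 y)' = x^15 ⇒ x^7 y = x^16/(16) + C.
Solve for y: y = (1/16)x^9 + C/x^7.


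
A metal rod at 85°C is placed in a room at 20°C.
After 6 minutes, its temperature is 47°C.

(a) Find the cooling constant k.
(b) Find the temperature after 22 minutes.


Newton's law: T(t) = T_a + (T₀ - T_a)e^(-kt).
(a) Use T(6) = 47: (47 - 20)/(85 - 20) = e^(-k·6), so k = -ln(0.415)/6 ≈ 0.1464.
(b) Apply k to t = 22: T(22) = 20 + (65)e^(-3.221) ≈ 22.6°C.


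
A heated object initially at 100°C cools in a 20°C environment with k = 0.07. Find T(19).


Newton's law: dT/dt = -k(T - T_a) has solution T(t) = T_a + (T₀ - T_a)e^(-kt).
Plug in T_a = 20, T₀ = 100, k = 0.07, t = 19: T(19) = 20 + (80)e^(-1.33) ≈ 41.2°C.


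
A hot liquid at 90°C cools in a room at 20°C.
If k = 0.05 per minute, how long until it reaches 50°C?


From T(t) = T_a + (T₀ - T_a)e^(-kt), set T(t) = 50:
(50 - 20) / (90 - 20) = e^(-0.05t), so t = -ln(0.429)/0.05 ≈ 16.9 minutes.


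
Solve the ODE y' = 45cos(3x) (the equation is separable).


g(y) = 1, so integrate directly: y = ∫ 45cos(3x) dx = 15sin(3x) + C.


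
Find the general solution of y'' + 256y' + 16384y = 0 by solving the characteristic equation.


Characteristic equation: r² + 256r + 16384 = 0, i.e. (r + 128)² = 0.
Repeated root r = -128; include an x factor for the second linearly independent solution.
General solution: y = (C₁ + C₂x)e^(-128x).


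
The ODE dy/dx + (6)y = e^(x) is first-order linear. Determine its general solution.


P(x) = 6 ⇒ μ = e^(6x).
(μ y)' = e^(7x) ⇒ μ y = e^(7x)/7 + C.
Divide by μ: y = (1/7)e^(x) + Ce^(-6x).


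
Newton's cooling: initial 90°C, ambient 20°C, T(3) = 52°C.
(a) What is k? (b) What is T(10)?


Newton's law: T(t) = T_a + (T₀ - T_a)e^(-kt).
(a) Use T(3) = 52: (52 - 20)/(90 - 20) = e^(-k·3), so k = -ln(0.457)/3 ≈ 0.2609.
(b) Apply k to t = 10: T(10) = 20 + (70)e^(-2.609) ≈ 25.2°C.


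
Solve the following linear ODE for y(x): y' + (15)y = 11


P(x) = 15, Q(x) = 11; integrating factor μ = e^(15x).
(μ y)' = 11e^(15x) ⇒ μ y = (11/15)e^(15x) + C.
Divide by μ: y = 11/15 + Ce^(-15x).


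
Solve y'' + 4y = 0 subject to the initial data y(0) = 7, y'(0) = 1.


Characteristic roots of r² + 4 = 0 are ±2i, so y = C₁cos(2x) + C₂sin(2x).
Apply y(0) = 7: C₁ = 7. Differentiate and apply y'(0) = 1: 2·C₂ = 1, so C₂ = 1/2.
Particular solution: y = 7cos(2x) + (1/2)sin(2x).


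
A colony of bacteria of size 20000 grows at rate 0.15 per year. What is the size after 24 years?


The ODE dP/dt = 0.15P has solution P(t) = P(0)e^(0.15t).
Substitute P(0) = 20000 and t = 24: P(24) = 20000 e^(3.60) ≈ 731965.


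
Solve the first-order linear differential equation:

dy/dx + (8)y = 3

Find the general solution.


P(x) = 8, Q(x) = 3; integrating factor μ = e^(8x).
(μ y)' = 3e^(8x) ⇒ μ y = (3/8)e^(8x) + C.
Divide by μ: y = 3/8 + Ce^(-8x).


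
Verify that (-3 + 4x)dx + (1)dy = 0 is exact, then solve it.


Check exactness: ∂M/∂y = 0 and ∂N/∂x = 0; equal, so the equation is exact.
Integrate M with respect to x (treating y as constant): ∫M dx = -3x + 2x^2 + h(y).
Differentiate w.r.t. y and set equal to N: the x-dependent terms already match, leaving h'(y) = 1. Integrate: h(y) = y.
So F(x,y) = -3x + y + 2x^2.
General solution: -3x + y + 2x^2 = C.


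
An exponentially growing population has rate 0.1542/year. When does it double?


Exponential growth: P(t) = P₀ e^(0.1542t). Set P(t)/P₀ = 2: e^(0.1542t) = 2.
Solve: t = ln(2)/0.1542 ≈ 4.50 years.


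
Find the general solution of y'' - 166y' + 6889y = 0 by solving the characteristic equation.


Characteristic equation: r² - 166r + 6889 = 0, i.e. (r - 83)² = 0.
Repeated root r = 83; include an x factor for the second linearly independent solution.
General solution: y = (C₁ + C₂x)e^(83x).


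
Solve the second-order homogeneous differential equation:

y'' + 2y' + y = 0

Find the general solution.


Characteristic equation: r² + 2r + 1 = 0, i.e. (r + 1)² = 0.
Repeated root r = -1; include an x factor for the second linearly independent solution.
General solution: y = (C₁ + C₂x)e^(-x).


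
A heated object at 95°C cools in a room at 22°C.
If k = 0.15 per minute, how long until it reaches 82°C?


From T(t) = T_a + (T₀ - T_a)e^(-kt), set T(t) = 82:
(82 - 22) / (95 - 22) = e^(-0.15t), so t = -ln(0.822)/0.15 ≈ 1.3 minutes.


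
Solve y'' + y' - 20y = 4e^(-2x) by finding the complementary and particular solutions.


Characteristic roots of r² + r - 20 = 0 are -5, 4.
y_h = C₁e^(-5x) + C₂e^(4x).
Forcing exponent -2 is not a characteristic root; try y_p = Ae^(-2x).
Substitute: A·(4 + (1)·-2 + (-20)) = A·-18 = 4, so A = -2/9.
General solution: y = C₁e^(-5x) + C₂e^(4x) - (2/9)e^(-2x).


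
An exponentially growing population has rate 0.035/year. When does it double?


Exponential growth: P(t) = P₀ e^(0.035t). Set P(t)/P₀ = 2: e^(0.035t) = 2.
Solve: t = ln(2)/0.035 ≈ 19.80 years.


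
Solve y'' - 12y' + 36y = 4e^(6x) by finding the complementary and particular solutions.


Characteristic polynomial (r - 6)² = 0; repeated root r = 6.
y_h = (C₁ + C₂x)e^(6x). Forcing matches the repeated root (resonance), so try y_p = Ax² e^(6x).
Substitute and solve for A: 2A = 4, so A = 2.
General solution: y = (C₁ + C₂x + 2x²)e^(6x).


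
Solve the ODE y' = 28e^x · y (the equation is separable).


Separate variables: dy/y = 28e^x dx.
Integrate: ln|y| = 28e^x + C₀.
Exponentiate: y = Ce^(28e^x).


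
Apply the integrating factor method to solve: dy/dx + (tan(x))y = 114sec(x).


P(x) = tan(x) ⇒ μ = e^(∫tan(x)dx) = sec(x).
(sec(x) y)' = 114sec²(x) ⇒ sec(x) y = 114tan(x) + C.
Multiply by cos(x): y = 114sin(x) + C·cos(x).


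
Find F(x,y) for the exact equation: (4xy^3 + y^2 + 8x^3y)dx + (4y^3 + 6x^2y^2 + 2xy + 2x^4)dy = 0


Check exactness: ∂M/∂y = 12xy^2 + 2y + 8x^3 and ∂N/∂x = 12xy^2 + 2y + 8x^3; equal, so the equation is exact.
Integrate M with respect to x (treating y as constant): ∫M dx = 2x^2y^3 + xy^2 + 2x^4y + h(y).
Differentiate w.r.t. y and set equal to N: the x-dependent terms already match, leaving h'(y) = 4y^3. Integrate: h(y) = y^4.
So F(x,y) = y^4 + 2x^2y^3 + xy^2 + 2x^4y.
General solution: y^4 + 2x^2y^3 + xy^2 + 2x^4y = C.


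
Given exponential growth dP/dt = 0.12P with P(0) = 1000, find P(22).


The ODE dP/dt = 0.12P has solution P(t) = P(0)e^(0.12t).
Substitute P(0) = 1000 and t = 22: P(22) = 1000 e^(2.64) ≈ 14013.


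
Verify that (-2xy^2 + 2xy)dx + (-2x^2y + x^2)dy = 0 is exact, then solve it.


Check exactness: ∂M/∂y = -4xy + 2x and ∂N/∂x = -4xy + 2x; equal, so the equation is exact.
Integrate M with respect to x (treating y as constant): ∫M dx = -x^2y^2 + x^2y + h(y).
Differentiate w.r.t. y and set equal to N: all terms match, so h'(y) = 0 and h is a constant absorbed into C.
General solution: -x^2y^2 + x^2y = C.


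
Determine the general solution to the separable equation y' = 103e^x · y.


Separate variables: dy/y = 103e^x dx.
Integrate: ln|y| = 103e^x + C₀.
Exponentiate: y = Ce^(103e^x).


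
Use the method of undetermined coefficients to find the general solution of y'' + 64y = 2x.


Homogeneous: r² + 64 = 0 ⇒ r = ±8i, y_h = C₁cos(8x) + C₂sin(8x).
Polynomial forcing; try y_p = Ax + B. Then y_p'' + 64 y_p = 64(Ax + B) = 2x, so B = 0 and A = 1/32.
General solution: y = C₁cos(8x) + C₂sin(8x) + (1/32)x.


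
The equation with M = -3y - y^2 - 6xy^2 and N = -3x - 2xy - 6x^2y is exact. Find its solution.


Check exactness: ∂M/∂y = -3 - 2y - 12xy and ∂N/∂x = -3 - 2y - 12xy; equal, so the equation is exact.
Integrate M with respect to x (treating y as constant): ∫M dx = -3xy - xy^2 - 3x^2y^2 + h(y).
Differentiate w.r.t. y and set equal to N: all terms match, so h'(y) = 0 and h is a constant absorbed into C.
General solution: -3xy - xy^2 - 3x^2y^2 = C.


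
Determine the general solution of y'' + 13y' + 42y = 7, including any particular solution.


Characteristic roots of r² + 13r + 42 = 0 are -6, -7.
y_h = C₁e^(-6x) + C₂e^(-7x).
Constant forcing; try y_p = A. Then 42A = 7 ⇒ A = 1/6.
General solution: y = C₁e^(-6x) + C₂e^(-7x) + 1/6.


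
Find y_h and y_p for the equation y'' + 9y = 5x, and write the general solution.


Homogeneous: r² + 9 = 0 ⇒ r = ±3i, y_h = C₁cos(3x) + C₂sin(3x).
Polynomial forcing; try y_p = Ax + B. Then y_p'' + 9 y_p = 9(Ax + B) = 5x, so B = 0 and A = 5/9.
General solution: y = C₁cos(3x) + C₂sin(3x) + (5/9)x.


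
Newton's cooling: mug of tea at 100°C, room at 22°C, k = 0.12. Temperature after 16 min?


Newton's law: dT/dt = -k(T - T_a) has solution T(t) = T_a + (T₀ - T_a)e^(-kt).
Plug in T_a = 22, T₀ = 100, k = 0.12, t = 16: T(16) = 22 + (78)e^(-1.92) ≈ 33.4°C.


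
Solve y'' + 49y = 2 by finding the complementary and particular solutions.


Homogeneous part: r² + 49 = 0 ⇒ r = ±7i, so y_h = C₁cos(7x) + C₂sin(7x).
Try constant y_p = A; plug in: 49A = 2 ⇒ A = 2/49.
General solution: y = C₁cos(7x) + C₂sin(7x) + 2/49.


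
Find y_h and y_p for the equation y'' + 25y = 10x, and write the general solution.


Homogeneous: r² + 25 = 0 ⇒ r = ±5i, y_h = C₁cos(5x) + C₂sin(5x).
Polynomial forcing; try y_p = Ax + B. Then y_p'' + 25 y_p = 25(Ax + B) = 10x, so B = 0 and A = 2/5.
General solution: y = C₁cos(5x) + C₂sin(5x) + (2/5)x.


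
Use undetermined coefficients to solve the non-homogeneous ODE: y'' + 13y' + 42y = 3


Characteristic roots of r² + 13r + 42 = 0 are -6, -7.
y_h = C₁e^(-6x) + C₂e^(-7x).
Constant forcing; try y_p = A. Then 42A = 3 ⇒ A = 1/14.
General solution: y = C₁e^(-6x) + C₂e^(-7x) + 1/14.


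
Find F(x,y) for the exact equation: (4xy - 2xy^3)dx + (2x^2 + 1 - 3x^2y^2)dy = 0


Check exactness: ∂M/∂y = 4x - 6xy^2 and ∂N/∂x = 4x - 6xy^2; equal, so the equation is exact.
Integrate M with respect to x (treating y as constant): ∫M dx = 2x^2y - x^2y^3 + h(y).
Differentiate w.r.t. y and set equal to N: the x-dependent terms already match, leaving h'(y) = 1. Integrate: h(y) = y.
So F(x,y) = 2x^2y + y - x^2y^3.
General solution: 2x^2y + y - x^2y^3 = C.


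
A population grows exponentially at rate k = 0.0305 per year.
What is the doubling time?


Exponential growth: P(t) = P₀ e^(0.0305t). Set P(t)/P₀ = 2: e^(0.0305t) = 2.
Solve: t = ln(2)/0.0305 ≈ 22.73 years.


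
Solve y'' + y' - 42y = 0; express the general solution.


Characteristic equation: r² + r - 42 = 0.
Factor: (r + 7)(r - 6) = 0 ⇒ r = -7, 6 (distinct real).
General solution: y = C₁e^(-7x) + C₂e^(6x).


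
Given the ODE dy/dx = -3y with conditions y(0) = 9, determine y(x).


General solution of y' = -3y is y = Ce^(-3x).
Apply y(0) = 9: C = 9.
Particular solution: y = 9e^(-3x).


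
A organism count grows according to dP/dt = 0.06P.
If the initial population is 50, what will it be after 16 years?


The ODE dP/dt = 0.06P has solution P(t) = P(0)e^(0.06t).
Substitute P(0) = 50 and t = 16: P(16) = 50 e^(0.96) ≈ 131.


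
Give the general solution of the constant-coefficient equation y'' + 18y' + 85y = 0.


Characteristic equation: r² + 18r + 85 = 0.
Discriminant is negative; roots r = -9 ± 2i (complex conjugate pair).
General solution uses e^(α x)(C₁ cos(β x) + C₂ sin(β x)): y = e^(-9x)(C₁cos(2x) + C₂sin(2x)).


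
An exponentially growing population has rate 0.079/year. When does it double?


Exponential growth: P(t) = P₀ e^(0.079t). Set P(t)/P₀ = 2: e^(0.079t) = 2.
Solve: t = ln(2)/0.079 ≈ 8.77 years.


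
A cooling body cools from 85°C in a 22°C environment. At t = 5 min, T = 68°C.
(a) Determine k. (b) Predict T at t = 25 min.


Newton's law: T(t) = T_a + (T₀ - T_a)e^(-kt).
(a) Use T(5) = 68: (68 - 22)/(85 - 22) = e^(-k·5), so k = -ln(0.730)/5 ≈ 0.0629.
(b) Apply k to t = 25: T(25) = 22 + (63)e^(-1.572) ≈ 35.1°C.


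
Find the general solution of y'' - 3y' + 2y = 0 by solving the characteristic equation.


Characteristic equation: r² - 3r + 2 = 0.
Factor: (r - 1)(r - 2) = 0 ⇒ r = 1, 2 (distinct real).
General solution: y = C₁e^(x) + C₂e^(2x).


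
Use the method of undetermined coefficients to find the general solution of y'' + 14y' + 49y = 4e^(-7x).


Characteristic polynomial (r + 7)² = 0; repeated root r = -7.
y_h = (C₁ + C₂x)e^(-7x). Forcing matches the repeated root (resonance), so try y_p = Ax² e^(-7x).
Substitute and solve for A: 2A = 4, so A = 2.
General solution: y = (C₁ + C₂x + 2x²)e^(-7x).


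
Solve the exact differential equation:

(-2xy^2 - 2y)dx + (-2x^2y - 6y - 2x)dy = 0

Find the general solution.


Check exactness: ∂M/∂y = -4xy - 2 and ∂N/∂x = -4xy - 2; equal, so the equation is exact.
Integrate M with respect to x (treating y as constant): ∫M dx = -x^2y^2 - 2xy + h(y).
Differentiate w.r.t. y and set equal to N: the x-dependent terms already match, leaving h'(y) = -6y. Integrate: h(y) = -3y^2.
So F(x,y) = -x^2y^2 - 3y^2 - 2xy.
General solution: -x^2y^2 - 3y^2 - 2xy = C.


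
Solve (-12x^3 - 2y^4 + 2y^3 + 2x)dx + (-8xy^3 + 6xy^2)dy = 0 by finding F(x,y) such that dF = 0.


Check exactness: ∂M/∂y = -8y^3 + 6y^2 and ∂N/∂x = -8y^3 + 6y^2; equal, so the equation is exact.
Integrate M with respect to x (treating y as constant): ∫M dx = -3x^4 - 2xy^4 + 2xy^3 + x^2 + h(y).
Differentiate w.r.t. y and set equal to N: all terms match, so h'(y) = 0 and h is a constant absorbed into C.
General solution: -3x^4 - 2xy^4 + 2xy^3 + x^2 = C.


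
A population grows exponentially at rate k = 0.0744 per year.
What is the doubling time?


Exponential growth: P(t) = P₀ e^(0.0744t). Set P(t)/P₀ = 2: e^(0.0744t) = 2.
Solve: t = ln(2)/0.0744 ≈ 9.32 years.


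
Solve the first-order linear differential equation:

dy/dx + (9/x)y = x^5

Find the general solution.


P(x) = 9/x ⇒ μ = x^9.
(x^9 y)' = x^14 ⇒ x^9 y = x^15/(15) + C.
Solve for y: y = (1/15)x^6 + C/x^9.


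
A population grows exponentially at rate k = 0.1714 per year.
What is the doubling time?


Exponential growth: P(t) = P₀ e^(0.1714t). Set P(t)/P₀ = 2: e^(0.1714t) = 2.
Solve: t = ln(2)/0.1714 ≈ 4.04 years.


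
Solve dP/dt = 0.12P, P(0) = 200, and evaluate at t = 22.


The ODE dP/dt = 0.12P has solution P(t) = P(0)e^(0.12t).
Substitute P(0) = 200 and t = 22: P(22) = 200 e^(2.64) ≈ 2803.


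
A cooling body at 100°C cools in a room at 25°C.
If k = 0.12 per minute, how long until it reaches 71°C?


From T(t) = T_a + (T₀ - T_a)e^(-kt), set T(t) = 71:
(71 - 25) / (100 - 25) = e^(-0.12t), so t = -ln(0.613)/0.12 ≈ 4.1 minutes.


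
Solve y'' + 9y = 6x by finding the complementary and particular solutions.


Homogeneous: r² + 9 = 0 ⇒ r = ±3i, y_h = C₁cos(3x) + C₂sin(3x).
Polynomial forcing; try y_p = Ax + B. Then y_p'' + 9 y_p = 9(Ax + B) = 6x, so B = 0 and A = 2/3.
General solution: y = C₁cos(3x) + C₂sin(3x) + (2/3)x.


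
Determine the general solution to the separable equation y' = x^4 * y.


Separate variables: dy/y = x^4 dx.
Integrate: ln|y| = (1/5)x^5 + C₀.
Exponentiate: y = Ce^((1/5)x^5).


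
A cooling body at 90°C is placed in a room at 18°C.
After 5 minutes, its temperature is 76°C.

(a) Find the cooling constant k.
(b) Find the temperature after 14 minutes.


Newton's law: T(t) = T_a + (T₀ - T_a)e^(-kt).
(a) Use T(5) = 76: (76 - 18)/(90 - 18) = e^(-k·5), so k = -ln(0.806)/5 ≈ 0.0432.
(b) Apply k to t = 14: T(14) = 18 + (72)e^(-0.605) ≈ 57.3°C.


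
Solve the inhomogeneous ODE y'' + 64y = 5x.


Homogeneous: r² + 64 = 0 ⇒ r = ±8i, y_h = C₁cos(8x) + C₂sin(8x).
Polynomial forcing; try y_p = Ax + B. Then y_p'' + 64 y_p = 64(Ax + B) = 5x, so B = 0 and A = 5/64.
General solution: y = C₁cos(8x) + C₂sin(8x) + (5/64)x.


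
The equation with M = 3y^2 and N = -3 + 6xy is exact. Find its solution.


Check exactness: ∂M/∂y = 6y and ∂N/∂x = 6y; equal, so the equation is exact.
Integrate M with respect to x (treating y as constant): ∫M dx = 3xy^2 + h(y).
Differentiate w.r.t. y and set equal to N: the x-dependent terms already match, leaving h'(y) = -3. Integrate: h(y) = -3y.
So F(x,y) = -3y + 3xy^2.
General solution: -3y + 3xy^2 = C.


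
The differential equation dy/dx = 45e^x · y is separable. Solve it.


Separate variables: dy/y = 45e^x dx.
Integrate: ln|y| = 45e^x + C₀.
Exponentiate: y = Ce^(45e^x).


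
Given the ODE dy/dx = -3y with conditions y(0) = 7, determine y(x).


General solution of y' = -3y is y = Ce^(-3x).
Apply y(0) = 7: C = 7.
Particular solution: y = 7e^(-3x).


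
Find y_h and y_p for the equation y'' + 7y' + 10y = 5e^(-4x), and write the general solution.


Characteristic roots of r² + 7r + 10 = 0 are -2, -5.
y_h = C₁e^(-2x) + C₂e^(-5x).
Forcing exponent -4 is not a characteristic root; try y_p = Ae^(-4x).
Substitute: A·(16 + (7)·-4 + (10)) = A·-2 = 5, so A = -5/2.
General solution: y = C₁e^(-2x) + C₂e^(-5x) - (5/2)e^(-4x).


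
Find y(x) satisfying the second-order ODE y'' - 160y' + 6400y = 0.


Characteristic equation: r² - 160r + 6400 = 0, i.e. (r - 80)² = 0.
Repeated root r = 80; include an x factor for the second linearly independent solution.
General solution: y = (C₁ + C₂x)e^(80x).


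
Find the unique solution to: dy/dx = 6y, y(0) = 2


General solution of y' = 6y is y = Ce^(6x).
Apply y(0) = 2: C = 2.
Particular solution: y = 2e^(6x).


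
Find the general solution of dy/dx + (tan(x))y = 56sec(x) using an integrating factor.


P(x) = tan(x) ⇒ μ = e^(∫tan(x)dx) = sec(x).
(sec(x) y)' = 56sec²(x) ⇒ sec(x) y = 56tan(x) + C.
Multiply by cos(x): y = 56sin(x) + C·cos(x).


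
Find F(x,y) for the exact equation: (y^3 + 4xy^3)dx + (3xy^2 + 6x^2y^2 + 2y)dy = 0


Check exactness: ∂M/∂y = 3y^2 + 12xy^2 and ∂N/∂x = 3y^2 + 12xy^2; equal, so the equation is exact.
Integrate M with respect to x (treating y as constant): ∫M dx = xy^3 + 2x^2y^3 + h(y).
Differentiate w.r.t. y and set equal to N: the x-dependent terms already match, leaving h'(y) = 2y. Integrate: h(y) = y^2.
So F(x,y) = xy^3 + 2x^2y^3 + y^2.
General solution: xy^3 + 2x^2y^3 + y^2 = C.


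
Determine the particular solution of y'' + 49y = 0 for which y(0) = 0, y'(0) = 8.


Characteristic roots of r² + 49 = 0 are ±7i, so y = C₁cos(7x) + C₂sin(7x).
Apply y(0) = 0: C₁ = 0. Differentiate and apply y'(0) = 8: 7·C₂ = 8, so C₂ = 8/7.
Particular solution: y = (8/7)sin(7x).


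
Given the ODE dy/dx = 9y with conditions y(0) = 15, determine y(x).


General solution of y' = 9y is y = Ce^(9x).
Apply y(0) = 15: C = 15.
Particular solution: y = 15e^(9x).


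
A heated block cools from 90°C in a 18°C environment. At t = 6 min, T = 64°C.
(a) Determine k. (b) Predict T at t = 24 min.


Newton's law: T(t) = T_a + (T₀ - T_a)e^(-kt).
(a) Use T(6) = 64: (64 - 18)/(90 - 18) = e^(-k·6), so k = -ln(0.639)/6 ≈ 0.0747.
(b) Apply k to t = 24: T(24) = 18 + (72)e^(-1.792) ≈ 30.0°C.


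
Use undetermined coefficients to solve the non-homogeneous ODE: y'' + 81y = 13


Homogeneous part: r² + 81 = 0 ⇒ r = ±9i, so y_h = C₁cos(9x) + C₂sin(9x).
Try constant y_p = A; plug in: 81A = 13 ⇒ A = 13/81.
General solution: y = C₁cos(9x) + C₂sin(9x) + 13/81.


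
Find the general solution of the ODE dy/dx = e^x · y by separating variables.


Separate variables: dy/y = e^x dx.
Integrate: ln|y| = e^x + C₀.
Exponentiate: y = Ce^(e^x).


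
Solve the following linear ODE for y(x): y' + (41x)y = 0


P(x) = 41x ⇒ μ = e^((41/2)x²).
Q(x) = 0 so μ y is constant: y = Ce^(-(41/2)x²).


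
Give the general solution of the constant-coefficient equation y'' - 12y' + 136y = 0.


Characteristic equation: r² - 12r + 136 = 0.
Discriminant is negative; roots r = 6 ± 10i (complex conjugate pair).
General solution uses e^(α x)(C₁ cos(β x) + C₂ sin(β x)): y = e^(6x)(C₁cos(10x) + C₂sin(10x)).


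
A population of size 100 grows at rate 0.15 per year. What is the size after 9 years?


The ODE dP/dt = 0.15P has solution P(t) = P(0)e^(0.15t).
Substitute P(0) = 100 and t = 9: P(9) = 100 e^(1.35) ≈ 386.


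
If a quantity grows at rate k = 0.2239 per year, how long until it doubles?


Exponential growth: P(t) = P₀ e^(0.2239t). Set P(t)/P₀ = 2: e^(0.2239t) = 2.
Solve: t = ln(2)/0.2239 ≈ 3.10 years.


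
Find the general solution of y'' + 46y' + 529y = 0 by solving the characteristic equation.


Characteristic equation: r² + 46r + 529 = 0, i.e. (r + 23)² = 0.
Repeated root r = -23; include an x factor for the second linearly independent solution.
General solution: y = (C₁ + C₂x)e^(-23x).


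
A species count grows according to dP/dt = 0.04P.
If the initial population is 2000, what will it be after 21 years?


The ODE dP/dt = 0.04P has solution P(t) = P(0)e^(0.04t).
Substitute P(0) = 2000 and t = 21: P(21) = 2000 e^(0.84) ≈ 4633.


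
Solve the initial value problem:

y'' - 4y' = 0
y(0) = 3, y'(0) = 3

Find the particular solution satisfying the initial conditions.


Characteristic roots of r² - 4r = 0 are 4, 0.
General solution y = c₁ e^(4x) + c₂.
Apply y(0) = 3: c₁ + c₂ = 3. Apply y'(0) = 3: 4 c₁ + 0 c₂ = 3.
Solve: c₁ = 3/4, c₂ = 9/4.
Particular solution: y = (3/4)e^(4x) + 9/4.


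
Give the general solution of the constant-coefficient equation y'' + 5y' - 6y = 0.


Characteristic equation: r² + 5r - 6 = 0.
Factor: (r + 6)(r - 1) = 0 ⇒ r = -6, 1 (distinct real).
General solution: y = C₁e^(-6x) + C₂e^(x).


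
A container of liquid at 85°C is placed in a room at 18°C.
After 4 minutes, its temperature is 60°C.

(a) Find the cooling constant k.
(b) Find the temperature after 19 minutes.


Newton's law: T(t) = T_a + (T₀ - T_a)e^(-kt).
(a) Use T(4) = 60: (60 - 18)/(85 - 18) = e^(-k·4), so k = -ln(0.627)/4 ≈ 0.1168.
(b) Apply k to t = 19: T(19) = 18 + (67)e^(-2.218) ≈ 25.3°C.


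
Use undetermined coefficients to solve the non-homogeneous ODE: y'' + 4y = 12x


Homogeneous: r² + 4 = 0 ⇒ r = ±2i, y_h = C₁cos(2x) + C₂sin(2x).
Polynomial forcing; try y_p = Ax + B. Then y_p'' + 4 y_p = 4(Ax + B) = 12x, so B = 0 and A = 3.
General solution: y = C₁cos(2x) + C₂sin(2x) + 3x.


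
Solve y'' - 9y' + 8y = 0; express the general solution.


Characteristic equation: r² - 9r + 8 = 0.
Factor: (r - 8)(r - 1) = 0 ⇒ r = 8, 1 (distinct real).
General solution: y = C₁e^(8x) + C₂e^(x).


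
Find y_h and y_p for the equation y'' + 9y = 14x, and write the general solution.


Homogeneous: r² + 9 = 0 ⇒ r = ±3i, y_h = C₁cos(3x) + C₂sin(3x).
Polynomial forcing; try y_p = Ax + B. Then y_p'' + 9 y_p = 9(Ax + B) = 14x, so B = 0 and A = 14/9.
General solution: y = C₁cos(3x) + C₂sin(3x) + (14/9)x.


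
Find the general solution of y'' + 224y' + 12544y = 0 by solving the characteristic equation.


Characteristic equation: r² + 224r + 12544 = 0, i.e. (r + 112)² = 0.
Repeated root r = -112; include an x factor for the second linearly independent solution.
General solution: y = (C₁ + C₂x)e^(-112x).


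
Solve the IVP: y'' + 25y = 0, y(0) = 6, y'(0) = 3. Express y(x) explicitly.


Characteristic roots of r² + 25 = 0 are ±5i, so y = C₁cos(5x) + C₂sin(5x).
Apply y(0) = 6: C₁ = 6. Differentiate and apply y'(0) = 3: 5·C₂ = 3, so C₂ = 3/5.
Particular solution: y = 6cos(5x) + (3/5)sin(5x).


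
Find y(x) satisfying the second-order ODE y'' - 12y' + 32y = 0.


Characteristic equation: r² - 12r + 32 = 0.
Factor: (r - 8)(r - 4) = 0 ⇒ r = 8, 4 (distinct real).
General solution: y = C₁e^(8x) + C₂e^(4x).


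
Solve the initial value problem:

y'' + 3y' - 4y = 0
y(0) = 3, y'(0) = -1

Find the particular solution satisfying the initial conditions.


Characteristic roots of r² + 3r - 4 = 0 are -4, 1.
General solution y = c₁ e^(-4x) + c₂ e^(x).
Apply y(0) = 3: c₁ + c₂ = 3. Apply y'(0) = -1: -4 c₁ + 1 c₂ = -1.
Solve: c₁ = 4/5, c₂ = 11/5.
Particular solution: y = (4/5)e^(-4x) + (11/5)e^(x).


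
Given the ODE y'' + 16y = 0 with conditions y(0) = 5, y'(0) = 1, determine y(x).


Characteristic roots of r² + 16 = 0 are ±4i, so y = C₁cos(4x) + C₂sin(4x).
Apply y(0) = 5: C₁ = 5. Differentiate and apply y'(0) = 1: 4·C₂ = 1, so C₂ = 1/4.
Particular solution: y = 5cos(4x) + (1/4)sin(4x).


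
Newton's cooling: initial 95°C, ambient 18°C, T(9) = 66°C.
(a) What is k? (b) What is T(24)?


Newton's law: T(t) = T_a + (T₀ - T_a)e^(-kt).
(a) Use T(9) = 66: (66 - 18)/(95 - 18) = e^(-k·9), so k = -ln(0.623)/9 ≈ 0.0525.
(b) Apply k to t = 24: T(24) = 18 + (77)e^(-1.260) ≈ 39.8°C.


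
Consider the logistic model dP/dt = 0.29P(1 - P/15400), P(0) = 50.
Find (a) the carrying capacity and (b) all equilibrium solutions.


Logistic ODE dP/dt = 0.29P(1 - P/15400) has equilibria where dP/dt = 0, i.e. P = 0 or P = 15400.
The coefficient (1 - P/K) = 0 when P = K, identifying K = 15400 as the carrying capacity.
(a) K = 15400; (b) equilibria P = 0 and P = 15400.


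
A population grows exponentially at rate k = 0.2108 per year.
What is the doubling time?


Exponential growth: P(t) = P₀ e^(0.2108t). Set P(t)/P₀ = 2: e^(0.2108t) = 2.
Solve: t = ln(2)/0.2108 ≈ 3.29 years.


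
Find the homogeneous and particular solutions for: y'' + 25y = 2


Homogeneous part: r² + 25 = 0 ⇒ r = ±5i, so y_h = C₁cos(5x) + C₂sin(5x).
Try constant y_p = A; plug in: 25A = 2 ⇒ A = 2/25.
General solution: y = C₁cos(5x) + C₂sin(5x) + 2/25.


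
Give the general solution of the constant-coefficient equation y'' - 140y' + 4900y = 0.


Characteristic equation: r² - 140r + 4900 = 0, i.e. (r - 70)² = 0.
Repeated root r = 70; include an x factor for the second linearly independent solution.
General solution: y = (C₁ + C₂x)e^(70x).


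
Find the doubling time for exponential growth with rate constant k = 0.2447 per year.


Exponential growth: P(t) = P₀ e^(0.2447t). Set P(t)/P₀ = 2: e^(0.2447t) = 2.
Solve: t = ln(2)/0.2447 ≈ 2.83 years.


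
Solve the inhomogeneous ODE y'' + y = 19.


Homogeneous part: r² + 1 = 0 ⇒ r = ±1i, so y_h = C₁cos(x) + C₂sin(x).
Try constant y_p = A; plug in: 1A = 19 ⇒ A = 19.
General solution: y = C₁cos(x) + C₂sin(x) + 19.


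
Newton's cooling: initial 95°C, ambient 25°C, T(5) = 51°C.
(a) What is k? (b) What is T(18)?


Newton's law: T(t) = T_a + (T₀ - T_a)e^(-kt).
(a) Use T(5) = 51: (51 - 25)/(95 - 25) = e^(-k·5), so k = -ln(0.371)/5 ≈ 0.1981.
(b) Apply k to t = 18: T(18) = 25 + (70)e^(-3.565) ≈ 27.0°C.


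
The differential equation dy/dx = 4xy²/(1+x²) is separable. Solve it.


Separate: dy/y² = 4x/(1+x²) dx.
Integrate LHS: ∫ dy/y² = -1/y.
Integrate RHS via u = 1+x²: 2ln(1+x²) + C.
Result: -1/y = 2ln(1+x²) + C.


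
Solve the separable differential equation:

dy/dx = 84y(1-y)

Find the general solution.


Separate: dy/[y(1-y)] = 84 dx.
Partial fractions: 1/[y(1-y)] = 1/y + 1/(1-y).
Integrate: ln|y/(1-y)| = 84x + C₀.
Solve for y: y = 1/(1 + Ce^(-84x)).


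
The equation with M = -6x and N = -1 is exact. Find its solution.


Check exactness: ∂M/∂y = 0 and ∂N/∂x = 0; equal, so the equation is exact.
Integrate M with respect to x (treating y as constant): ∫M dx = -3x^2 + h(y).
Differentiate w.r.t. y and set equal to N: the x-dependent terms already match, leaving h'(y) = -1. Integrate: h(y) = -y.
So F(x,y) = -y - 3x^2.
General solution: -y - 3x^2 = C.


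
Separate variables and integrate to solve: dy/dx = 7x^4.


Integrate both sides with respect to x: y = ∫ 7x^4 dx = (7/5)x^5 + C.


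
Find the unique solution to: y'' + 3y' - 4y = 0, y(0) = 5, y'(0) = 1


Characteristic roots of r² + 3r - 4 = 0 are -4, 1.
General solution y = c₁ e^(-4x) + c₂ e^(x).
Apply y(0) = 5: c₁ + c₂ = 5. Apply y'(0) = 1: -4 c₁ + 1 c₂ = 1.
Solve: c₁ = 4/5, c₂ = 21/5.
Particular solution: y = (4/5)e^(-4x) + (21/5)e^(x).


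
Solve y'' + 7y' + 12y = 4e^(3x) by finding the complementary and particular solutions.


Characteristic roots of r² + 7r + 12 = 0 are -3, -4.
y_h = C₁e^(-3x) + C₂e^(-4x).
Forcing exponent 3 is not a characteristic root; try y_p = Ae^(3x).
Substitute: A·(9 + (7)·3 + (12)) = A·42 = 4, so A = 2/21.
General solution: y = C₁e^(-3x) + C₂e^(-4x) + (2/21)e^(3x).


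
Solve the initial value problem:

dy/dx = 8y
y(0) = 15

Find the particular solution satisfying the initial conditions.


General solution of y' = 8y is y = Ce^(8x).
Apply y(0) = 15: C = 15.
Particular solution: y = 15e^(8x).


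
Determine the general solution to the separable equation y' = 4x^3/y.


Separate variables: y dy = 4x^3 dx.
Integrate both sides: y²/2 = x^4 + C₀.
Multiply by 2: y² = 2x^4 + C.


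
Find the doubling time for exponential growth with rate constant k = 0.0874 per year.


Exponential growth: P(t) = P₀ e^(0.0874t). Set P(t)/P₀ = 2: e^(0.0874t) = 2.
Solve: t = ln(2)/0.0874 ≈ 7.93 years.


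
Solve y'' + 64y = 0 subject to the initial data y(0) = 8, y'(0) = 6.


Characteristic roots of r² + 64 = 0 are ±8i, so y = C₁cos(8x) + C₂sin(8x).
Apply y(0) = 8: C₁ = 8. Differentiate and apply y'(0) = 6: 8·C₂ = 6, so C₂ = 3/4.
Particular solution: y = 8cos(8x) + (3/4)sin(8x).


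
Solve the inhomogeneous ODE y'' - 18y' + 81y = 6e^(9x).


Characteristic polynomial (r - 9)² = 0; repeated root r = 9.
y_h = (C₁ + C₂x)e^(9x). Forcing matches the repeated root (resonance), so try y_p = Ax² e^(9x).
Substitute and solve for A: 2A = 6, so A = 3.
General solution: y = (C₁ + C₂x + 3x²)e^(9x).


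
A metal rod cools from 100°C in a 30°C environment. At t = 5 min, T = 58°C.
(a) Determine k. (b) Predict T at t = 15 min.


Newton's law: T(t) = T_a + (T₀ - T_a)e^(-kt).
(a) Use T(5) = 58: (58 - 30)/(100 - 30) = e^(-k·5), so k = -ln(0.400)/5 ≈ 0.1833.
(b) Apply k to t = 15: T(15) = 30 + (70)e^(-2.749) ≈ 34.5°C.


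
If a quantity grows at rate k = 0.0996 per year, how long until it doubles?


Exponential growth: P(t) = P₀ e^(0.0996t). Set P(t)/P₀ = 2: e^(0.0996t) = 2.
Solve: t = ln(2)/0.0996 ≈ 6.96 years.


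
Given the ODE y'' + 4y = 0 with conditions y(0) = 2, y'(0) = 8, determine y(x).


Characteristic roots of r² + 4 = 0 are ±2i, so y = C₁cos(2x) + C₂sin(2x).
Apply y(0) = 2: C₁ = 2. Differentiate and apply y'(0) = 8: 2·C₂ = 8, so C₂ = 4.
Particular solution: y = 2cos(2x) + 4sin(2x).


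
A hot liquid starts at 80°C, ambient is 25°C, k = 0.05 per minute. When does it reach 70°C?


From T(t) = T_a + (T₀ - T_a)e^(-kt), set T(t) = 70:
(70 - 25) / (80 - 25) = e^(-0.05t), so t = -ln(0.818)/0.05 ≈ 4.0 minutes.


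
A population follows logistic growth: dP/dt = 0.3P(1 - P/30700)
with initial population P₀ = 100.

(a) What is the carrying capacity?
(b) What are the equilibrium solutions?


Logistic ODE dP/dt = 0.3P(1 - P/30700) has equilibria where dP/dt = 0, i.e. P = 0 or P = 30700.
The coefficient (1 - P/K) = 0 when P = K, identifying K = 30700 as the carrying capacity.
(a) K = 30700; (b) equilibria P = 0 and P = 30700.


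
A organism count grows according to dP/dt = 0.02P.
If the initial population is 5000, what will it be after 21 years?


The ODE dP/dt = 0.02P has solution P(t) = P(0)e^(0.02t).
Substitute P(0) = 5000 and t = 21: P(21) = 5000 e^(0.42) ≈ 7610.


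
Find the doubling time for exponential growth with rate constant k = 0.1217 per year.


Exponential growth: P(t) = P₀ e^(0.1217t). Set P(t)/P₀ = 2: e^(0.1217t) = 2.
Solve: t = ln(2)/0.1217 ≈ 5.70 years.


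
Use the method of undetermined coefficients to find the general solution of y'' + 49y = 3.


Homogeneous part: r² + 49 = 0 ⇒ r = ±7i, so y_h = C₁cos(7x) + C₂sin(7x).
Try constant y_p = A; plug in: 49A = 3 ⇒ A = 3/49.
General solution: y = C₁cos(7x) + C₂sin(7x) + 3/49.


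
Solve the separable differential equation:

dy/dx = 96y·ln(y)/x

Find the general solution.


Separate: dy/[y ln(y)] = 96 dx/x.
Substitute u = ln(y): du/u = 96 dx/x.
Integrate: ln|ln(y)| = 96ln|x| + C₀, hence ln(y) = C·x^96.


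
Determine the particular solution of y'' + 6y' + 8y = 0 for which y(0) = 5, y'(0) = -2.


Characteristic roots of r² + 6r + 8 = 0 are -2, -4.
General solution y = c₁ e^(-2x) + c₂ e^(-4x).
Apply y(0) = 5: c₁ + c₂ = 5. Apply y'(0) = -2: -2 c₁ - 4 c₂ = -2.
Solve: c₁ = 9, c₂ = -4.
Particular solution: y = 9e^(-2x) - 4e^(-4x).


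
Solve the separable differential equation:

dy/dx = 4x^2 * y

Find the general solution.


Separate variables: dy/y = 4x^2 dx.
Integrate: ln|y| = (4/3)x^3 + C₀.
Exponentiate: y = Ce^((4/3)x^3).


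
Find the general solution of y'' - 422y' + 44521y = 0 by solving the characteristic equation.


Characteristic equation: r² - 422r + 44521 = 0, i.e. (r - 211)² = 0.
Repeated root r = 211; include an x factor for the second linearly independent solution.
General solution: y = (C₁ + C₂x)e^(211x).


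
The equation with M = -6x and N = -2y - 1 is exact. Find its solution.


Check exactness: ∂M/∂y = 0 and ∂N/∂x = 0; equal, so the equation is exact.
Integrate M with respect to x (treating y as constant): ∫M dx = -3x^2 + h(y).
Differentiate w.r.t. y and set equal to N: the x-dependent terms already match, leaving h'(y) = -2y - 1. Integrate: h(y) = -y^2 - y.
So F(x,y) = -y^2 - 3x^2 - y.
General solution: -y^2 - 3x^2 - y = C.


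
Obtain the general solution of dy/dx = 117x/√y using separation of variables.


Separate: √y dy = 117x dx.
Integrate: (2/3)y^(3/2) = (117/2)x² + C.


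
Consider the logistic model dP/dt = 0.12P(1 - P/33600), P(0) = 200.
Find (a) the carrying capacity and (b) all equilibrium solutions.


Logistic ODE dP/dt = 0.12P(1 - P/33600) has equilibria where dP/dt = 0, i.e. P = 0 or P = 33600.
The coefficient (1 - P/K) = 0 when P = K, identifying K = 33600 as the carrying capacity.
(a) K = 33600; (b) equilibria P = 0 and P = 33600.


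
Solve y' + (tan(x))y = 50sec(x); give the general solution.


P(x) = tan(x) ⇒ μ = e^(∫tan(x)dx) = sec(x).
(sec(x) y)' = 50sec²(x) ⇒ sec(x) y = 50tan(x) + C.
Multiply by cos(x): y = 50sin(x) + C·cos(x).


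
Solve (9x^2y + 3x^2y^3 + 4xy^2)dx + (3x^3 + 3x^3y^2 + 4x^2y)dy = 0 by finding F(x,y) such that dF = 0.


Check exactness: ∂M/∂y = 9x^2 + 9x^2y^2 + 8xy and ∂N/∂x = 9x^2 + 9x^2y^2 + 8xy; equal, so the equation is exact.
Integrate M with respect to x (treating y as constant): ∫M dx = 3x^3y + x^3y^3 + 2x^2y^2 + h(y).
Differentiate w.r.t. y and set equal to N: all terms match, so h'(y) = 0 and h is a constant absorbed into C.
General solution: 3x^3y + x^3y^3 + 2x^2y^2 = C.


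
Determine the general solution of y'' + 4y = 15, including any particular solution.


Homogeneous part: r² + 4 = 0 ⇒ r = ±2i, so y_h = C₁cos(2x) + C₂sin(2x).
Try constant y_p = A; plug in: 4A = 15 ⇒ A = 15/4.
General solution: y = C₁cos(2x) + C₂sin(2x) + 15/4.


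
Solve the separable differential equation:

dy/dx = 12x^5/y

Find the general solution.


Separate variables: y dy = 12x^5 dx.
Integrate both sides: y²/2 = 2x^6 + C₀.
Multiply by 2: y² = 4x^6 + C.


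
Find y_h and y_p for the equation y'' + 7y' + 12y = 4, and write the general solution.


Characteristic roots of r² + 7r + 12 = 0 are -4, -3.
y_h = C₁e^(-4x) + C₂e^(-3x).
Constant forcing; try y_p = A. Then 12A = 4 ⇒ A = 1/3.
General solution: y = C₁e^(-4x) + C₂e^(-3x) + 1/3.


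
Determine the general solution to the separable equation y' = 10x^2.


Integrate both sides with respect to x: y = ∫ 10x^2 dx = (10/3)x^3 + C.


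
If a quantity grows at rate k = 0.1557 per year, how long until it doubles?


Exponential growth: P(t) = P₀ e^(0.1557t). Set P(t)/P₀ = 2: e^(0.1557t) = 2.
Solve: t = ln(2)/0.1557 ≈ 4.45 years.


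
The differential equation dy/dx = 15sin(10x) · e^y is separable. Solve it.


Separate: e^(-y) dy = 15sin(10x) dx.
Integrate: -e^(-y) = -(3/2)cos(10x) + C₀.
Rearrange: e^(-y) = (3/2)cos(10x) + C.


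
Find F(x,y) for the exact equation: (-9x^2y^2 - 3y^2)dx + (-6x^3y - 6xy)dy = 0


Check exactness: ∂M/∂y = -18x^2y - 6y and ∂N/∂x = -18x^2y - 6y; equal, so the equation is exact.
Integrate M with respect to x (treating y as constant): ∫M dx = -3x^3y^2 - 3xy^2 + h(y).
Differentiate w.r.t. y and set equal to N: all terms match, so h'(y) = 0 and h is a constant absorbed into C.
General solution: -3x^3y^2 - 3xy^2 = C.


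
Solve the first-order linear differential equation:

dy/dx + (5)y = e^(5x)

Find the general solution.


P(x) = 5 ⇒ μ = e^(5x).
(μ y)' = e^(10x) ⇒ μ y = e^(10x)/10 + C.
Divide by μ: y = (1/10)e^(5x) + Ce^(-5x).


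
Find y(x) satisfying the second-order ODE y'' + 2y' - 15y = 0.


Characteristic equation: r² + 2r - 15 = 0.
Factor: (r + 5)(r - 3) = 0 ⇒ r = -5, 3 (distinct real).
General solution: y = C₁e^(-5x) + C₂e^(3x).


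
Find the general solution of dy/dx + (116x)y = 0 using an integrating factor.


P(x) = 116x ⇒ μ = e^(58x²).
Q(x) = 0 so μ y is constant: y = Ce^(-58x²).


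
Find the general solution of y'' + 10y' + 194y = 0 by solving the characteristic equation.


Characteristic equation: r² + 10r + 194 = 0.
Discriminant is negative; roots r = -5 ± 13i (complex conjugate pair).
General solution uses e^(α x)(C₁ cos(β x) + C₂ sin(β x)): y = e^(-5x)(C₁cos(13x) + C₂sin(13x)).


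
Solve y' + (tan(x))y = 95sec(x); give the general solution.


P(x) = tan(x) ⇒ μ = e^(∫tan(x)dx) = sec(x).
(sec(x) y)' = 95sec²(x) ⇒ sec(x) y = 95tan(x) + C.
Multiply by cos(x): y = 95sin(x) + C·cos(x).


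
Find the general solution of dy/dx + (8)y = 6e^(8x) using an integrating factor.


P(x) = 8 ⇒ μ = e^(8x).
(μ y)' = 6e^(16x) ⇒ μ y = (6/16)e^(16x) + C.
Divide by μ: y = (3/8)e^(8x) + Ce^(-8x).


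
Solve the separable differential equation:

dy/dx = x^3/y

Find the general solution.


Separate variables: y dy = x^3 dx.
Integrate both sides: y²/2 = (1/4)x^4 + C₀.
Multiply by 2: y² = (1/2)x^4 + C.


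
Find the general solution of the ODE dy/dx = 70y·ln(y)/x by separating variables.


Separate: dy/[y ln(y)] = 70 dx/x.
Substitute u = ln(y): du/u = 70 dx/x.
Integrate: ln|ln(y)| = 70ln|x| + C₀, hence ln(y) = C·x^70.


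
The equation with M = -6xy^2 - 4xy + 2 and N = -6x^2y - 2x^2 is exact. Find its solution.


Check exactness: ∂M/∂y = -12xy - 4x and ∂N/∂x = -12xy - 4x; equal, so the equation is exact.
Integrate M with respect to x (treating y as constant): ∫M dx = -3x^2y^2 - 2x^2y + 2x + h(y).
Differentiate w.r.t. y and set equal to N: all terms match, so h'(y) = 0 and h is a constant absorbed into C.
General solution: -3x^2y^2 - 2x^2y + 2x = C.


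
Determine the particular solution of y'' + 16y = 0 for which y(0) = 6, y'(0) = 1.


Characteristic roots of r² + 16 = 0 are ±4i, so y = C₁cos(4x) + C₂sin(4x).
Apply y(0) = 6: C₁ = 6. Differentiate and apply y'(0) = 1: 4·C₂ = 1, so C₂ = 1/4.
Particular solution: y = 6cos(4x) + (1/4)sin(4x).


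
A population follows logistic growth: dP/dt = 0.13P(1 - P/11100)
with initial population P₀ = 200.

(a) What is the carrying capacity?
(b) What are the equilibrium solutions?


Logistic ODE dP/dt = 0.13P(1 - P/11100) has equilibria where dP/dt = 0, i.e. P = 0 or P = 11100.
The coefficient (1 - P/K) = 0 when P = K, identifying K = 11100 as the carrying capacity.
(a) K = 11100; (b) equilibria P = 0 and P = 11100.
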